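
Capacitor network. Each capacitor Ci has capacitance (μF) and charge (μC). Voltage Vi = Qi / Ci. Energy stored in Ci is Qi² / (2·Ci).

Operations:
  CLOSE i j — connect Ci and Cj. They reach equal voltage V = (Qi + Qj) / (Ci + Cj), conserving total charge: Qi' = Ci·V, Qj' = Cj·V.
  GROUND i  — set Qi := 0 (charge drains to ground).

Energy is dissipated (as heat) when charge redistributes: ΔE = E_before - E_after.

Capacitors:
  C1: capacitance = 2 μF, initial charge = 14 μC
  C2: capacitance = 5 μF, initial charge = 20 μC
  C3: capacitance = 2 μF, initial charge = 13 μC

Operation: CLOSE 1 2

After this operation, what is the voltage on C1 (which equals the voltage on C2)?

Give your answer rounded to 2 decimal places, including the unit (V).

Initial: C1(2μF, Q=14μC, V=7.00V), C2(5μF, Q=20μC, V=4.00V), C3(2μF, Q=13μC, V=6.50V)
Op 1: CLOSE 1-2: Q_total=34.00, C_total=7.00, V=4.86; Q1=9.71, Q2=24.29; dissipated=6.429

Answer: 4.86 V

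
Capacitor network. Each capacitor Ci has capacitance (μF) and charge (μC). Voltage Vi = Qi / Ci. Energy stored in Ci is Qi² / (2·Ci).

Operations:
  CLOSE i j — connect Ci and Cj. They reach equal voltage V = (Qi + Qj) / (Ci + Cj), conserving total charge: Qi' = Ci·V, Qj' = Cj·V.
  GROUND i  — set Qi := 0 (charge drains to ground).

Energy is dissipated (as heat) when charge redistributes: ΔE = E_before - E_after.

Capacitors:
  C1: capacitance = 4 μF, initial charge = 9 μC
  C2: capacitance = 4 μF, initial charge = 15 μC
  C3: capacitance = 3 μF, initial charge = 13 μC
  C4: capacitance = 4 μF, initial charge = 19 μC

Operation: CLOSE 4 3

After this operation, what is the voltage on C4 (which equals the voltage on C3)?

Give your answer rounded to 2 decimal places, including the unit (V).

Initial: C1(4μF, Q=9μC, V=2.25V), C2(4μF, Q=15μC, V=3.75V), C3(3μF, Q=13μC, V=4.33V), C4(4μF, Q=19μC, V=4.75V)
Op 1: CLOSE 4-3: Q_total=32.00, C_total=7.00, V=4.57; Q4=18.29, Q3=13.71; dissipated=0.149

Answer: 4.57 V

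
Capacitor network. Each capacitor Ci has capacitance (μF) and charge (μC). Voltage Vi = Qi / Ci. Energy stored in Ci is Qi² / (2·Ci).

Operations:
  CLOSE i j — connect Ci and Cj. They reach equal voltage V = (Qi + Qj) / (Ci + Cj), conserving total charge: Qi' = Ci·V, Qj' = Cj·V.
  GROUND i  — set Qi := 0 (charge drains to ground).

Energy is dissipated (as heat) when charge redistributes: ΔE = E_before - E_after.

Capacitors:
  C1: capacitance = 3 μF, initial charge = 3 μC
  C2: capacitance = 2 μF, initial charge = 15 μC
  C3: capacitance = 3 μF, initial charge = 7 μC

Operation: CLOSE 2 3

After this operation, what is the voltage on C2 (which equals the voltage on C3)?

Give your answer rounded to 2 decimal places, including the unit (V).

Initial: C1(3μF, Q=3μC, V=1.00V), C2(2μF, Q=15μC, V=7.50V), C3(3μF, Q=7μC, V=2.33V)
Op 1: CLOSE 2-3: Q_total=22.00, C_total=5.00, V=4.40; Q2=8.80, Q3=13.20; dissipated=16.017

Answer: 4.40 V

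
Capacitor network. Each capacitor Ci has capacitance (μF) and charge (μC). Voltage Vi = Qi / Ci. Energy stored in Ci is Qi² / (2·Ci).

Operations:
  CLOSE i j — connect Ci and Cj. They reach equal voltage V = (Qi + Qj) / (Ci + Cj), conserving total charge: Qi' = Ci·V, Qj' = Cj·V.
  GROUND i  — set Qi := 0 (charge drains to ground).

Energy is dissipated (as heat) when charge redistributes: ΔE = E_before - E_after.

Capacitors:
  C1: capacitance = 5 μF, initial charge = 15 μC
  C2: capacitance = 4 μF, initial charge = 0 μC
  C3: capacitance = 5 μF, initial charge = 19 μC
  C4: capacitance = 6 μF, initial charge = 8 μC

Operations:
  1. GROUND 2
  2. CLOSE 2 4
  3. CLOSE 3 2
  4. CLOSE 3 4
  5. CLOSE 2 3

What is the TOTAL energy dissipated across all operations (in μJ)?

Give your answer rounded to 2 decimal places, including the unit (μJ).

Initial: C1(5μF, Q=15μC, V=3.00V), C2(4μF, Q=0μC, V=0.00V), C3(5μF, Q=19μC, V=3.80V), C4(6μF, Q=8μC, V=1.33V)
Op 1: GROUND 2: Q2=0; energy lost=0.000
Op 2: CLOSE 2-4: Q_total=8.00, C_total=10.00, V=0.80; Q2=3.20, Q4=4.80; dissipated=2.133
Op 3: CLOSE 3-2: Q_total=22.20, C_total=9.00, V=2.47; Q3=12.33, Q2=9.87; dissipated=10.000
Op 4: CLOSE 3-4: Q_total=17.13, C_total=11.00, V=1.56; Q3=7.79, Q4=9.35; dissipated=3.788
Op 5: CLOSE 2-3: Q_total=17.65, C_total=9.00, V=1.96; Q2=7.85, Q3=9.81; dissipated=0.918
Total dissipated: 16.839 μJ

Answer: 16.84 μJ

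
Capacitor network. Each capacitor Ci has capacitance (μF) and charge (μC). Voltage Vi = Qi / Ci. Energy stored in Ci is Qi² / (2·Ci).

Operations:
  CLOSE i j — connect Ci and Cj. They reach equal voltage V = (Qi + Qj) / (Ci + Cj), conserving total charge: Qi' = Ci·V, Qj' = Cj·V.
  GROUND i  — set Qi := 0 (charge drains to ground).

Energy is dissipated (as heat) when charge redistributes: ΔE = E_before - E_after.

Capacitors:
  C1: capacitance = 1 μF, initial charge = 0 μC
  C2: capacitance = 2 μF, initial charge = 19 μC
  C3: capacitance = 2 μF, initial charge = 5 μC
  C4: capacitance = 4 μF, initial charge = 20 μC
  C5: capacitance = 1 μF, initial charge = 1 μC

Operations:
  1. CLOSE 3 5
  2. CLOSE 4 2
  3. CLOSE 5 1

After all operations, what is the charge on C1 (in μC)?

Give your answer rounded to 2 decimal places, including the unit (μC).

Answer: 1.00 μC

Derivation:
Initial: C1(1μF, Q=0μC, V=0.00V), C2(2μF, Q=19μC, V=9.50V), C3(2μF, Q=5μC, V=2.50V), C4(4μF, Q=20μC, V=5.00V), C5(1μF, Q=1μC, V=1.00V)
Op 1: CLOSE 3-5: Q_total=6.00, C_total=3.00, V=2.00; Q3=4.00, Q5=2.00; dissipated=0.750
Op 2: CLOSE 4-2: Q_total=39.00, C_total=6.00, V=6.50; Q4=26.00, Q2=13.00; dissipated=13.500
Op 3: CLOSE 5-1: Q_total=2.00, C_total=2.00, V=1.00; Q5=1.00, Q1=1.00; dissipated=1.000
Final charges: Q1=1.00, Q2=13.00, Q3=4.00, Q4=26.00, Q5=1.00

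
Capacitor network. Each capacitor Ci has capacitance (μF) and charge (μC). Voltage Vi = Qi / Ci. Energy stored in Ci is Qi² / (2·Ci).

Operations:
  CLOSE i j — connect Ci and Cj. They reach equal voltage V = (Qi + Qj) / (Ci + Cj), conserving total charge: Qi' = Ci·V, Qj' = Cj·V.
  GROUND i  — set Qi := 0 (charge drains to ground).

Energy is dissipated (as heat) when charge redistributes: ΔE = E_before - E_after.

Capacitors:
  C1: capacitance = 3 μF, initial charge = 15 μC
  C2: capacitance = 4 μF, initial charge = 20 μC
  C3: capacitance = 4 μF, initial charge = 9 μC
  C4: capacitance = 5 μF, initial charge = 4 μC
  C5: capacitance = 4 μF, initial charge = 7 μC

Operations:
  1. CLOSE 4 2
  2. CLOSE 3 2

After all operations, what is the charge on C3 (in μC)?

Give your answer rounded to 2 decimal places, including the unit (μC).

Initial: C1(3μF, Q=15μC, V=5.00V), C2(4μF, Q=20μC, V=5.00V), C3(4μF, Q=9μC, V=2.25V), C4(5μF, Q=4μC, V=0.80V), C5(4μF, Q=7μC, V=1.75V)
Op 1: CLOSE 4-2: Q_total=24.00, C_total=9.00, V=2.67; Q4=13.33, Q2=10.67; dissipated=19.600
Op 2: CLOSE 3-2: Q_total=19.67, C_total=8.00, V=2.46; Q3=9.83, Q2=9.83; dissipated=0.174
Final charges: Q1=15.00, Q2=9.83, Q3=9.83, Q4=13.33, Q5=7.00

Answer: 9.83 μC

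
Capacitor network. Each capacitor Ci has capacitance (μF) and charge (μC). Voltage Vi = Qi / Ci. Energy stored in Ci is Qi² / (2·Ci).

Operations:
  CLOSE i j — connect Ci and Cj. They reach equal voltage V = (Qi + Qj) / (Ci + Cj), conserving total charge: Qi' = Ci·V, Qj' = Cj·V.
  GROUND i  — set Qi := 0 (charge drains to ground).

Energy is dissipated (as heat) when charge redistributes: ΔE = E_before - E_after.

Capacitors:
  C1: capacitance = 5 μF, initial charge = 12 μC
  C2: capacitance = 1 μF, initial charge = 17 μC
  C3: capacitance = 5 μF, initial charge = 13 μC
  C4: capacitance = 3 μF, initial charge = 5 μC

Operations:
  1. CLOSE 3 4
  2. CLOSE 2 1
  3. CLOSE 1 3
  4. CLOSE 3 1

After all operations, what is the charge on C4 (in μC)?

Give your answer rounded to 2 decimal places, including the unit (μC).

Initial: C1(5μF, Q=12μC, V=2.40V), C2(1μF, Q=17μC, V=17.00V), C3(5μF, Q=13μC, V=2.60V), C4(3μF, Q=5μC, V=1.67V)
Op 1: CLOSE 3-4: Q_total=18.00, C_total=8.00, V=2.25; Q3=11.25, Q4=6.75; dissipated=0.817
Op 2: CLOSE 2-1: Q_total=29.00, C_total=6.00, V=4.83; Q2=4.83, Q1=24.17; dissipated=88.817
Op 3: CLOSE 1-3: Q_total=35.42, C_total=10.00, V=3.54; Q1=17.71, Q3=17.71; dissipated=8.342
Op 4: CLOSE 3-1: Q_total=35.42, C_total=10.00, V=3.54; Q3=17.71, Q1=17.71; dissipated=0.000
Final charges: Q1=17.71, Q2=4.83, Q3=17.71, Q4=6.75

Answer: 6.75 μC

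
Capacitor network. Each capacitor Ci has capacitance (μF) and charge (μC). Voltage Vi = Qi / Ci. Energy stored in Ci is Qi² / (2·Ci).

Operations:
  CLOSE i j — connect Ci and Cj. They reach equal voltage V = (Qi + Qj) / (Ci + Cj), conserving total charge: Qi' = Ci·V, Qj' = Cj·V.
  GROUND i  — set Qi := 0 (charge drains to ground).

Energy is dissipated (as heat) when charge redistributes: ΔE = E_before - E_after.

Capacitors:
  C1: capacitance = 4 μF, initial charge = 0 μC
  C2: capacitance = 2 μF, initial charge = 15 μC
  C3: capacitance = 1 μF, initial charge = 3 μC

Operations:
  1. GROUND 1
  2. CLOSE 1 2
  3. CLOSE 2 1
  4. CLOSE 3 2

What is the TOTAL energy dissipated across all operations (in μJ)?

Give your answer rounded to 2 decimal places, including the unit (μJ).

Initial: C1(4μF, Q=0μC, V=0.00V), C2(2μF, Q=15μC, V=7.50V), C3(1μF, Q=3μC, V=3.00V)
Op 1: GROUND 1: Q1=0; energy lost=0.000
Op 2: CLOSE 1-2: Q_total=15.00, C_total=6.00, V=2.50; Q1=10.00, Q2=5.00; dissipated=37.500
Op 3: CLOSE 2-1: Q_total=15.00, C_total=6.00, V=2.50; Q2=5.00, Q1=10.00; dissipated=0.000
Op 4: CLOSE 3-2: Q_total=8.00, C_total=3.00, V=2.67; Q3=2.67, Q2=5.33; dissipated=0.083
Total dissipated: 37.583 μJ

Answer: 37.58 μJ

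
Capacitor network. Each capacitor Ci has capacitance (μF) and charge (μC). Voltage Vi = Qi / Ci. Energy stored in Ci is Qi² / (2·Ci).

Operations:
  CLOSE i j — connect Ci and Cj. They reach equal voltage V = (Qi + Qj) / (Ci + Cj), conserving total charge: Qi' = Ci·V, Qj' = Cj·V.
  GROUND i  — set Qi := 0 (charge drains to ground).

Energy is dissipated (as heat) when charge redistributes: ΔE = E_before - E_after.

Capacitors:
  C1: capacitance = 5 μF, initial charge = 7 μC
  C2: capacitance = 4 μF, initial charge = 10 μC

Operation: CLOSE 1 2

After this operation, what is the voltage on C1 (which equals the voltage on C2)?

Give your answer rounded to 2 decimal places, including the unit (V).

Initial: C1(5μF, Q=7μC, V=1.40V), C2(4μF, Q=10μC, V=2.50V)
Op 1: CLOSE 1-2: Q_total=17.00, C_total=9.00, V=1.89; Q1=9.44, Q2=7.56; dissipated=1.344

Answer: 1.89 V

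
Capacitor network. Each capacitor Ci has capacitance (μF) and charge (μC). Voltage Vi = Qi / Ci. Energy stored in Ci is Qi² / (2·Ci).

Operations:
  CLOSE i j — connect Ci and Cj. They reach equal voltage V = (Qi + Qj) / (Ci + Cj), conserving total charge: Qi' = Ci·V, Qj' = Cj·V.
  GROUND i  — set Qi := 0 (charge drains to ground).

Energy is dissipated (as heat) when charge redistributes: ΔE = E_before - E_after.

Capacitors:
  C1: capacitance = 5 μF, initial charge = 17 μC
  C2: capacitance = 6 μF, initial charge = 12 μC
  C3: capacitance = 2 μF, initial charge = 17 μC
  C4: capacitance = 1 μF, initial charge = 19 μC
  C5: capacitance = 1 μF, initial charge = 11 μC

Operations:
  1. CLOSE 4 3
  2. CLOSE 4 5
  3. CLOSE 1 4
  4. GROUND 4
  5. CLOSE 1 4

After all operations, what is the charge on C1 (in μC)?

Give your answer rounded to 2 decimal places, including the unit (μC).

Initial: C1(5μF, Q=17μC, V=3.40V), C2(6μF, Q=12μC, V=2.00V), C3(2μF, Q=17μC, V=8.50V), C4(1μF, Q=19μC, V=19.00V), C5(1μF, Q=11μC, V=11.00V)
Op 1: CLOSE 4-3: Q_total=36.00, C_total=3.00, V=12.00; Q4=12.00, Q3=24.00; dissipated=36.750
Op 2: CLOSE 4-5: Q_total=23.00, C_total=2.00, V=11.50; Q4=11.50, Q5=11.50; dissipated=0.250
Op 3: CLOSE 1-4: Q_total=28.50, C_total=6.00, V=4.75; Q1=23.75, Q4=4.75; dissipated=27.337
Op 4: GROUND 4: Q4=0; energy lost=11.281
Op 5: CLOSE 1-4: Q_total=23.75, C_total=6.00, V=3.96; Q1=19.79, Q4=3.96; dissipated=9.401
Final charges: Q1=19.79, Q2=12.00, Q3=24.00, Q4=3.96, Q5=11.50

Answer: 19.79 μC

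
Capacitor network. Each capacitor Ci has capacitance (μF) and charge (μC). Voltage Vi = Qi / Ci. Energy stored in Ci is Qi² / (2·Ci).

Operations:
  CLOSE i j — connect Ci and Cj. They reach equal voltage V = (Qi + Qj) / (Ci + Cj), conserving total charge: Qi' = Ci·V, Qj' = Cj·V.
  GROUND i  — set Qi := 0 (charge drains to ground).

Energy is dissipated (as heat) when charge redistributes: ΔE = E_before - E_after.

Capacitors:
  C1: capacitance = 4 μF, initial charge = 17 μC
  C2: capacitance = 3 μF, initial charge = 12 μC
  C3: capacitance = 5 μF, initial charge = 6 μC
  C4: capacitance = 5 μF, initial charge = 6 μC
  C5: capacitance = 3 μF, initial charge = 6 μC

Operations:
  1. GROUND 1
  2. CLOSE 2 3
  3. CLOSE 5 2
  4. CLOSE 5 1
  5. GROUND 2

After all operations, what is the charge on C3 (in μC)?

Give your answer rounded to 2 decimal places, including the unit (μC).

Answer: 11.25 μC

Derivation:
Initial: C1(4μF, Q=17μC, V=4.25V), C2(3μF, Q=12μC, V=4.00V), C3(5μF, Q=6μC, V=1.20V), C4(5μF, Q=6μC, V=1.20V), C5(3μF, Q=6μC, V=2.00V)
Op 1: GROUND 1: Q1=0; energy lost=36.125
Op 2: CLOSE 2-3: Q_total=18.00, C_total=8.00, V=2.25; Q2=6.75, Q3=11.25; dissipated=7.350
Op 3: CLOSE 5-2: Q_total=12.75, C_total=6.00, V=2.12; Q5=6.38, Q2=6.38; dissipated=0.047
Op 4: CLOSE 5-1: Q_total=6.38, C_total=7.00, V=0.91; Q5=2.73, Q1=3.64; dissipated=3.871
Op 5: GROUND 2: Q2=0; energy lost=6.773
Final charges: Q1=3.64, Q2=0.00, Q3=11.25, Q4=6.00, Q5=2.73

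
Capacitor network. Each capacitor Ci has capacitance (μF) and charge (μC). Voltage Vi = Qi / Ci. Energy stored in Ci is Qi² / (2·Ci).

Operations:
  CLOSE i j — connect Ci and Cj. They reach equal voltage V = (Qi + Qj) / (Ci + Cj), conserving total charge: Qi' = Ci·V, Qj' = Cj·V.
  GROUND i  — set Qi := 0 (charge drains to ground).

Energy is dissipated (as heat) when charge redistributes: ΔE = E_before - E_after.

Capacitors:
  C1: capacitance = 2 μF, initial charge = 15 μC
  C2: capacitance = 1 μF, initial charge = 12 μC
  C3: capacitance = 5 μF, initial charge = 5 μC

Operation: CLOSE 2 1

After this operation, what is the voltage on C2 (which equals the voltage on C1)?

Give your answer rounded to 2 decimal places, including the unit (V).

Answer: 9.00 V

Derivation:
Initial: C1(2μF, Q=15μC, V=7.50V), C2(1μF, Q=12μC, V=12.00V), C3(5μF, Q=5μC, V=1.00V)
Op 1: CLOSE 2-1: Q_total=27.00, C_total=3.00, V=9.00; Q2=9.00, Q1=18.00; dissipated=6.750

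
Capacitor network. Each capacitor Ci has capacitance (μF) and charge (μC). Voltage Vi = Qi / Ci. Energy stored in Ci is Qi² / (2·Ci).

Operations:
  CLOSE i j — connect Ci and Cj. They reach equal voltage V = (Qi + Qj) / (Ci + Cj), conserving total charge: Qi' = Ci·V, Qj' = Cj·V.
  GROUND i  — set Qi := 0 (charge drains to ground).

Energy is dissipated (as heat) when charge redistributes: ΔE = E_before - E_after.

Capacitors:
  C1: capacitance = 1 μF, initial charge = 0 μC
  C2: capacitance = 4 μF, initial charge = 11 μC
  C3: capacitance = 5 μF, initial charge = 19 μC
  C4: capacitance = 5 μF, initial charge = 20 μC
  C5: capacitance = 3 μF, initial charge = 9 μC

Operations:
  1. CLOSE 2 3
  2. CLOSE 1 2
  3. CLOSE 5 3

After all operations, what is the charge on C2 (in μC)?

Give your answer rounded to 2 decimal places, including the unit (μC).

Initial: C1(1μF, Q=0μC, V=0.00V), C2(4μF, Q=11μC, V=2.75V), C3(5μF, Q=19μC, V=3.80V), C4(5μF, Q=20μC, V=4.00V), C5(3μF, Q=9μC, V=3.00V)
Op 1: CLOSE 2-3: Q_total=30.00, C_total=9.00, V=3.33; Q2=13.33, Q3=16.67; dissipated=1.225
Op 2: CLOSE 1-2: Q_total=13.33, C_total=5.00, V=2.67; Q1=2.67, Q2=10.67; dissipated=4.444
Op 3: CLOSE 5-3: Q_total=25.67, C_total=8.00, V=3.21; Q5=9.62, Q3=16.04; dissipated=0.104
Final charges: Q1=2.67, Q2=10.67, Q3=16.04, Q4=20.00, Q5=9.62

Answer: 10.67 μC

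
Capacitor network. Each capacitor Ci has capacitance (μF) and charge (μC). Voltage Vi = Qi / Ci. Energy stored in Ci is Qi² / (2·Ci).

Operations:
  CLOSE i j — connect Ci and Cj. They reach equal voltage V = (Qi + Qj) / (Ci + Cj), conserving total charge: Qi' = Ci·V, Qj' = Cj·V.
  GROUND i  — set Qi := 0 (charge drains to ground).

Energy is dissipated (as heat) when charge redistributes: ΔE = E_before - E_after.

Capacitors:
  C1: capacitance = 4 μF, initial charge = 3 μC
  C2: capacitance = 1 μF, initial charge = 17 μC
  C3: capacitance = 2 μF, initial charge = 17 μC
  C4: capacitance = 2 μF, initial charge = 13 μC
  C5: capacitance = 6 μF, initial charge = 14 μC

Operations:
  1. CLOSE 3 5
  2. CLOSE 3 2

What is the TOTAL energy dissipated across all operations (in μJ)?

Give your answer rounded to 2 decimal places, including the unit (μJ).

Initial: C1(4μF, Q=3μC, V=0.75V), C2(1μF, Q=17μC, V=17.00V), C3(2μF, Q=17μC, V=8.50V), C4(2μF, Q=13μC, V=6.50V), C5(6μF, Q=14μC, V=2.33V)
Op 1: CLOSE 3-5: Q_total=31.00, C_total=8.00, V=3.88; Q3=7.75, Q5=23.25; dissipated=28.521
Op 2: CLOSE 3-2: Q_total=24.75, C_total=3.00, V=8.25; Q3=16.50, Q2=8.25; dissipated=57.422
Total dissipated: 85.943 μJ

Answer: 85.94 μJ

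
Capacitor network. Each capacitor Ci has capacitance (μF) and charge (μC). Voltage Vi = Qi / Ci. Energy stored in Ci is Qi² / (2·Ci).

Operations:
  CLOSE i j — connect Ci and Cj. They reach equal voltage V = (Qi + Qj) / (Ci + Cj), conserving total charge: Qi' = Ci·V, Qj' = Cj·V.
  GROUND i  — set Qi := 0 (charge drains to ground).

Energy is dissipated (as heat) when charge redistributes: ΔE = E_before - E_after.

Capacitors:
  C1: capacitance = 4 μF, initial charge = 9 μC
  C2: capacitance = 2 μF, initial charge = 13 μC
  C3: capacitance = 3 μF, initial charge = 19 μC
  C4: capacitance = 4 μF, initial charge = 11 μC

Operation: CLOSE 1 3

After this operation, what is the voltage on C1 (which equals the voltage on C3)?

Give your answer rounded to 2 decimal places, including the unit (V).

Answer: 4.00 V

Derivation:
Initial: C1(4μF, Q=9μC, V=2.25V), C2(2μF, Q=13μC, V=6.50V), C3(3μF, Q=19μC, V=6.33V), C4(4μF, Q=11μC, V=2.75V)
Op 1: CLOSE 1-3: Q_total=28.00, C_total=7.00, V=4.00; Q1=16.00, Q3=12.00; dissipated=14.292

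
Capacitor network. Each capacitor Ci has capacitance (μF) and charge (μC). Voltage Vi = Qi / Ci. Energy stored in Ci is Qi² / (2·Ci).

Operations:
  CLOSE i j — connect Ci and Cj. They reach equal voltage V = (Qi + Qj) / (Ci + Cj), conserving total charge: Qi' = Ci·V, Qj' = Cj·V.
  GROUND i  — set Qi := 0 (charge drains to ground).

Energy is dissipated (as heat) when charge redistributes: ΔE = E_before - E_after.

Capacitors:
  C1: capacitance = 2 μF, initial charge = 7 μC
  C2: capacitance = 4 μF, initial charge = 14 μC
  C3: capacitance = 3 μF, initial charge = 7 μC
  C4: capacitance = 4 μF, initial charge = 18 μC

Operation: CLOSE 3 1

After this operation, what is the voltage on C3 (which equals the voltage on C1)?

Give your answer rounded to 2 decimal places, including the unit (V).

Initial: C1(2μF, Q=7μC, V=3.50V), C2(4μF, Q=14μC, V=3.50V), C3(3μF, Q=7μC, V=2.33V), C4(4μF, Q=18μC, V=4.50V)
Op 1: CLOSE 3-1: Q_total=14.00, C_total=5.00, V=2.80; Q3=8.40, Q1=5.60; dissipated=0.817

Answer: 2.80 V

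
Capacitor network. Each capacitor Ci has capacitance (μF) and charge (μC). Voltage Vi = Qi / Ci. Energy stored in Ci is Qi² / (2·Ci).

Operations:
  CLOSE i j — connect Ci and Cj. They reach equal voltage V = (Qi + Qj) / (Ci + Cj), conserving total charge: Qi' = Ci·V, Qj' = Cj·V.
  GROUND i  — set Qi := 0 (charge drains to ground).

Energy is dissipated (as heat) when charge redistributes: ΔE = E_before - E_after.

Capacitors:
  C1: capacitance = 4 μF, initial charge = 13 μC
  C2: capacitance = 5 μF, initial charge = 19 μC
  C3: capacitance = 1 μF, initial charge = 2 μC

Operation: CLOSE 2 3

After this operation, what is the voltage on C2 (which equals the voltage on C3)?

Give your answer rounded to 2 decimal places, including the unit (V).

Answer: 3.50 V

Derivation:
Initial: C1(4μF, Q=13μC, V=3.25V), C2(5μF, Q=19μC, V=3.80V), C3(1μF, Q=2μC, V=2.00V)
Op 1: CLOSE 2-3: Q_total=21.00, C_total=6.00, V=3.50; Q2=17.50, Q3=3.50; dissipated=1.350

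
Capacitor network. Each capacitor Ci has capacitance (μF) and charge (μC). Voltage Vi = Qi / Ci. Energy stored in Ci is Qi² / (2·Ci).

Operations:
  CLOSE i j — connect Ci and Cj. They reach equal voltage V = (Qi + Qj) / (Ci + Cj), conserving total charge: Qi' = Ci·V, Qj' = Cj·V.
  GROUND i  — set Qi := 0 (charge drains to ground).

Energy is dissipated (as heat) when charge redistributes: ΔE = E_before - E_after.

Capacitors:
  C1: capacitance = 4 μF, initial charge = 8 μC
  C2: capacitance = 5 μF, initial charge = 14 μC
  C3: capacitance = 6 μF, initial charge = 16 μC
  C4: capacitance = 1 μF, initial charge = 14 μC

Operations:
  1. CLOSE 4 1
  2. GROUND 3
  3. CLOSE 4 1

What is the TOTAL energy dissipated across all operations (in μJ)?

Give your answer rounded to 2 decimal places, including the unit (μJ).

Initial: C1(4μF, Q=8μC, V=2.00V), C2(5μF, Q=14μC, V=2.80V), C3(6μF, Q=16μC, V=2.67V), C4(1μF, Q=14μC, V=14.00V)
Op 1: CLOSE 4-1: Q_total=22.00, C_total=5.00, V=4.40; Q4=4.40, Q1=17.60; dissipated=57.600
Op 2: GROUND 3: Q3=0; energy lost=21.333
Op 3: CLOSE 4-1: Q_total=22.00, C_total=5.00, V=4.40; Q4=4.40, Q1=17.60; dissipated=0.000
Total dissipated: 78.933 μJ

Answer: 78.93 μJ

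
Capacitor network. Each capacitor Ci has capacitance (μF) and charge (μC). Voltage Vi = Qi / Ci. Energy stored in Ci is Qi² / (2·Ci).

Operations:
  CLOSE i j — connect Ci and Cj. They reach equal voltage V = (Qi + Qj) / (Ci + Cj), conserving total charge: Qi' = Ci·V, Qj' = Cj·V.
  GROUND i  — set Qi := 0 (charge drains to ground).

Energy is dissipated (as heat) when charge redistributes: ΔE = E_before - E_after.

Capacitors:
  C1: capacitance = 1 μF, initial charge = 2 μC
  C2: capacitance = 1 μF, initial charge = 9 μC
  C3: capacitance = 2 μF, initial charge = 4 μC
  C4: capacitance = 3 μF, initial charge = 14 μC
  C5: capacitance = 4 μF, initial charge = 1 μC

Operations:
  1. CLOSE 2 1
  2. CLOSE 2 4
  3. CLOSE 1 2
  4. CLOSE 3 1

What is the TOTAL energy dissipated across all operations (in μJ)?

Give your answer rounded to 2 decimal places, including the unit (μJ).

Initial: C1(1μF, Q=2μC, V=2.00V), C2(1μF, Q=9μC, V=9.00V), C3(2μF, Q=4μC, V=2.00V), C4(3μF, Q=14μC, V=4.67V), C5(4μF, Q=1μC, V=0.25V)
Op 1: CLOSE 2-1: Q_total=11.00, C_total=2.00, V=5.50; Q2=5.50, Q1=5.50; dissipated=12.250
Op 2: CLOSE 2-4: Q_total=19.50, C_total=4.00, V=4.88; Q2=4.88, Q4=14.62; dissipated=0.260
Op 3: CLOSE 1-2: Q_total=10.38, C_total=2.00, V=5.19; Q1=5.19, Q2=5.19; dissipated=0.098
Op 4: CLOSE 3-1: Q_total=9.19, C_total=3.00, V=3.06; Q3=6.12, Q1=3.06; dissipated=3.387
Total dissipated: 15.995 μJ

Answer: 15.99 μJ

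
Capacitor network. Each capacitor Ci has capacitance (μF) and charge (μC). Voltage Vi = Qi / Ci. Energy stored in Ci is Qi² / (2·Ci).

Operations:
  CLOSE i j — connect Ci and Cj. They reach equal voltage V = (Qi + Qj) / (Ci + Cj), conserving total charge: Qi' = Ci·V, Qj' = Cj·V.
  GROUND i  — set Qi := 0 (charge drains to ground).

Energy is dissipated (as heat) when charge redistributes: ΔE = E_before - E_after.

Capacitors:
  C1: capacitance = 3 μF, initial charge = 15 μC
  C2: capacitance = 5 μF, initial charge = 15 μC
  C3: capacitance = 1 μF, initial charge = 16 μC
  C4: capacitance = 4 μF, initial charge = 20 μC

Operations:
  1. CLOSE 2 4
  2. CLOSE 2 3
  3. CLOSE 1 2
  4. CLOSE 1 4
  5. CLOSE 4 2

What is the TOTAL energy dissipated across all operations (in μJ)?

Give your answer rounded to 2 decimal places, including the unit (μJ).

Answer: 69.77 μJ

Derivation:
Initial: C1(3μF, Q=15μC, V=5.00V), C2(5μF, Q=15μC, V=3.00V), C3(1μF, Q=16μC, V=16.00V), C4(4μF, Q=20μC, V=5.00V)
Op 1: CLOSE 2-4: Q_total=35.00, C_total=9.00, V=3.89; Q2=19.44, Q4=15.56; dissipated=4.444
Op 2: CLOSE 2-3: Q_total=35.44, C_total=6.00, V=5.91; Q2=29.54, Q3=5.91; dissipated=61.116
Op 3: CLOSE 1-2: Q_total=44.54, C_total=8.00, V=5.57; Q1=16.70, Q2=27.84; dissipated=0.772
Op 4: CLOSE 1-4: Q_total=32.26, C_total=7.00, V=4.61; Q1=13.82, Q4=18.43; dissipated=2.414
Op 5: CLOSE 4-2: Q_total=46.27, C_total=9.00, V=5.14; Q4=20.56, Q2=25.70; dissipated=1.022
Total dissipated: 69.769 μJ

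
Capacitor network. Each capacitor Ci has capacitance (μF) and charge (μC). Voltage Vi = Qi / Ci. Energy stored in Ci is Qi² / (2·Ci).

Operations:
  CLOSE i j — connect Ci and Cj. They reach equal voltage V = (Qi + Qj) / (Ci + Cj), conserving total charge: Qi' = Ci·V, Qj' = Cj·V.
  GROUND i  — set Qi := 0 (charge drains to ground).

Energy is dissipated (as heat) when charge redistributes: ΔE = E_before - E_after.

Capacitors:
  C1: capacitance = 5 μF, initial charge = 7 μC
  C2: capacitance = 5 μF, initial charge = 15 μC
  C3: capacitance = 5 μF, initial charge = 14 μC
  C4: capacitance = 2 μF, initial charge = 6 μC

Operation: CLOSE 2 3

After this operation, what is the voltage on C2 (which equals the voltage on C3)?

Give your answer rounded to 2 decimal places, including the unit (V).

Initial: C1(5μF, Q=7μC, V=1.40V), C2(5μF, Q=15μC, V=3.00V), C3(5μF, Q=14μC, V=2.80V), C4(2μF, Q=6μC, V=3.00V)
Op 1: CLOSE 2-3: Q_total=29.00, C_total=10.00, V=2.90; Q2=14.50, Q3=14.50; dissipated=0.050

Answer: 2.90 V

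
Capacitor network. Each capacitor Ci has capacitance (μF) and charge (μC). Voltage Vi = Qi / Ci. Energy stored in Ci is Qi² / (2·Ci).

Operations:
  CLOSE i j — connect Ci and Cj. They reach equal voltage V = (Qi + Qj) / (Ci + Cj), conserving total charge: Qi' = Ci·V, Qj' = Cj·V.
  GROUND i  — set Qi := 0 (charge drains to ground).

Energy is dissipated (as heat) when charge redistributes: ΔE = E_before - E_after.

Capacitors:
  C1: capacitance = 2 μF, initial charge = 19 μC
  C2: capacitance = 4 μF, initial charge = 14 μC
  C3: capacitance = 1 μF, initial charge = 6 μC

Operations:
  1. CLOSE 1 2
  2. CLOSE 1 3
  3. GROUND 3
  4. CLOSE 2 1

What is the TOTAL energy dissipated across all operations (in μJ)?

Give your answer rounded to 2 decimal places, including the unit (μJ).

Answer: 40.16 μJ

Derivation:
Initial: C1(2μF, Q=19μC, V=9.50V), C2(4μF, Q=14μC, V=3.50V), C3(1μF, Q=6μC, V=6.00V)
Op 1: CLOSE 1-2: Q_total=33.00, C_total=6.00, V=5.50; Q1=11.00, Q2=22.00; dissipated=24.000
Op 2: CLOSE 1-3: Q_total=17.00, C_total=3.00, V=5.67; Q1=11.33, Q3=5.67; dissipated=0.083
Op 3: GROUND 3: Q3=0; energy lost=16.056
Op 4: CLOSE 2-1: Q_total=33.33, C_total=6.00, V=5.56; Q2=22.22, Q1=11.11; dissipated=0.019
Total dissipated: 40.157 μJ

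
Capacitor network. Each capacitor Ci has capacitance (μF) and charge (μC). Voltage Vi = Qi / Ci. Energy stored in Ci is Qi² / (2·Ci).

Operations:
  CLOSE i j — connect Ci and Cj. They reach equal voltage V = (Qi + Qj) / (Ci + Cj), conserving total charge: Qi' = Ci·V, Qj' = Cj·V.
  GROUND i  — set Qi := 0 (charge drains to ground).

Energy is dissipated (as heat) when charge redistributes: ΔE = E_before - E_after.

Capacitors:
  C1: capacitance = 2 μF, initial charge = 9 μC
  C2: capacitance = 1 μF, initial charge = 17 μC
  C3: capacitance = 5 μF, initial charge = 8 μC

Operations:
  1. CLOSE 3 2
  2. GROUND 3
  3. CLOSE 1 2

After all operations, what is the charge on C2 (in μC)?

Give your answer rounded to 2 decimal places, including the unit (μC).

Initial: C1(2μF, Q=9μC, V=4.50V), C2(1μF, Q=17μC, V=17.00V), C3(5μF, Q=8μC, V=1.60V)
Op 1: CLOSE 3-2: Q_total=25.00, C_total=6.00, V=4.17; Q3=20.83, Q2=4.17; dissipated=98.817
Op 2: GROUND 3: Q3=0; energy lost=43.403
Op 3: CLOSE 1-2: Q_total=13.17, C_total=3.00, V=4.39; Q1=8.78, Q2=4.39; dissipated=0.037
Final charges: Q1=8.78, Q2=4.39, Q3=0.00

Answer: 4.39 μC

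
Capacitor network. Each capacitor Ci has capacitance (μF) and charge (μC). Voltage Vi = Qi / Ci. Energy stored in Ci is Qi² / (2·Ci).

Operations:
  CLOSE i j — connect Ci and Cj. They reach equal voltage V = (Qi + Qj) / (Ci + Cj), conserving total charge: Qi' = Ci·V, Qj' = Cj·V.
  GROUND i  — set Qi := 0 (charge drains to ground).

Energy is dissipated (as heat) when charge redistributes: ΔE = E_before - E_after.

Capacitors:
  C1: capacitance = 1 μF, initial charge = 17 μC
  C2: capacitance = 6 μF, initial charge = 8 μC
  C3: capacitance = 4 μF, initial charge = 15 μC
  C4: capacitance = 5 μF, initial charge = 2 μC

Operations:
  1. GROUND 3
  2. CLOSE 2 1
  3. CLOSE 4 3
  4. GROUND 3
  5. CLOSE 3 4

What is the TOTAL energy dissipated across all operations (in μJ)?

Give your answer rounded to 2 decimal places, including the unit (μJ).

Answer: 133.65 μJ

Derivation:
Initial: C1(1μF, Q=17μC, V=17.00V), C2(6μF, Q=8μC, V=1.33V), C3(4μF, Q=15μC, V=3.75V), C4(5μF, Q=2μC, V=0.40V)
Op 1: GROUND 3: Q3=0; energy lost=28.125
Op 2: CLOSE 2-1: Q_total=25.00, C_total=7.00, V=3.57; Q2=21.43, Q1=3.57; dissipated=105.190
Op 3: CLOSE 4-3: Q_total=2.00, C_total=9.00, V=0.22; Q4=1.11, Q3=0.89; dissipated=0.178
Op 4: GROUND 3: Q3=0; energy lost=0.099
Op 5: CLOSE 3-4: Q_total=1.11, C_total=9.00, V=0.12; Q3=0.49, Q4=0.62; dissipated=0.055
Total dissipated: 133.647 μJ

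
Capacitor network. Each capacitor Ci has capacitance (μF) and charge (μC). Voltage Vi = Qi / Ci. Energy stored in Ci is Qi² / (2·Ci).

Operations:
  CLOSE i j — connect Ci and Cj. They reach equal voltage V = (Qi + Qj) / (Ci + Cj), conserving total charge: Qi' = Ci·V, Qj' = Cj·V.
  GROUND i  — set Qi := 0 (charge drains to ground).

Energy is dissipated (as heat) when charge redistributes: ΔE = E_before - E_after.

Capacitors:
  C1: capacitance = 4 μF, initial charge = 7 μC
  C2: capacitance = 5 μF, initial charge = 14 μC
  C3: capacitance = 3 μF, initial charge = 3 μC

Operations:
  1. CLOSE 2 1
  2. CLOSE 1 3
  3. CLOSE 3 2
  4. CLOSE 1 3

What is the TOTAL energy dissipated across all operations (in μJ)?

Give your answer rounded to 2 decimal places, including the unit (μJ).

Initial: C1(4μF, Q=7μC, V=1.75V), C2(5μF, Q=14μC, V=2.80V), C3(3μF, Q=3μC, V=1.00V)
Op 1: CLOSE 2-1: Q_total=21.00, C_total=9.00, V=2.33; Q2=11.67, Q1=9.33; dissipated=1.225
Op 2: CLOSE 1-3: Q_total=12.33, C_total=7.00, V=1.76; Q1=7.05, Q3=5.29; dissipated=1.524
Op 3: CLOSE 3-2: Q_total=16.95, C_total=8.00, V=2.12; Q3=6.36, Q2=10.60; dissipated=0.306
Op 4: CLOSE 1-3: Q_total=13.40, C_total=7.00, V=1.91; Q1=7.66, Q3=5.74; dissipated=0.109
Total dissipated: 3.164 μJ

Answer: 3.16 μJ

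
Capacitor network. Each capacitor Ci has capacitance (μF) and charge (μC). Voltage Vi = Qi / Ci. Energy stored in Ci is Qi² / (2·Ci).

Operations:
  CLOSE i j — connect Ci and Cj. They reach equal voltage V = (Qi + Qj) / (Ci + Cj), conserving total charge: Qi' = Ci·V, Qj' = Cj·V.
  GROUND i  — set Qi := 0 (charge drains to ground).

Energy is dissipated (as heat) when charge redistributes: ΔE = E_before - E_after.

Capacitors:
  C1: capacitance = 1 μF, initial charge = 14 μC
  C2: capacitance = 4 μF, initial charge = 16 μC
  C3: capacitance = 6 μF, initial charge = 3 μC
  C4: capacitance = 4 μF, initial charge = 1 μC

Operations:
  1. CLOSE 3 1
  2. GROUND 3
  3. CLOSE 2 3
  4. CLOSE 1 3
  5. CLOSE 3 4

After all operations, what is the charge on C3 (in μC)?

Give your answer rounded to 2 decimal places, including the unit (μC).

Answer: 6.79 μC

Derivation:
Initial: C1(1μF, Q=14μC, V=14.00V), C2(4μF, Q=16μC, V=4.00V), C3(6μF, Q=3μC, V=0.50V), C4(4μF, Q=1μC, V=0.25V)
Op 1: CLOSE 3-1: Q_total=17.00, C_total=7.00, V=2.43; Q3=14.57, Q1=2.43; dissipated=78.107
Op 2: GROUND 3: Q3=0; energy lost=17.694
Op 3: CLOSE 2-3: Q_total=16.00, C_total=10.00, V=1.60; Q2=6.40, Q3=9.60; dissipated=19.200
Op 4: CLOSE 1-3: Q_total=12.03, C_total=7.00, V=1.72; Q1=1.72, Q3=10.31; dissipated=0.294
Op 5: CLOSE 3-4: Q_total=11.31, C_total=10.00, V=1.13; Q3=6.79, Q4=4.52; dissipated=2.587
Final charges: Q1=1.72, Q2=6.40, Q3=6.79, Q4=4.52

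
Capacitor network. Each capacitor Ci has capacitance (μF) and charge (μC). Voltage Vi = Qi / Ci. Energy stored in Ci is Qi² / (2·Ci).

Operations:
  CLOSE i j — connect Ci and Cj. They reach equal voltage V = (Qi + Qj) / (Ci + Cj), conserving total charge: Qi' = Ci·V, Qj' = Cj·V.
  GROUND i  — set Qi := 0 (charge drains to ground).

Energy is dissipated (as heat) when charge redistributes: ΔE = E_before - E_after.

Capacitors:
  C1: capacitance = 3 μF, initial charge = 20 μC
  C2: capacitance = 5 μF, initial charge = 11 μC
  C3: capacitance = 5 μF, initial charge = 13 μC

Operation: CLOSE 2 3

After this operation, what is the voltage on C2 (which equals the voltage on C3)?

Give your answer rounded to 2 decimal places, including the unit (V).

Answer: 2.40 V

Derivation:
Initial: C1(3μF, Q=20μC, V=6.67V), C2(5μF, Q=11μC, V=2.20V), C3(5μF, Q=13μC, V=2.60V)
Op 1: CLOSE 2-3: Q_total=24.00, C_total=10.00, V=2.40; Q2=12.00, Q3=12.00; dissipated=0.200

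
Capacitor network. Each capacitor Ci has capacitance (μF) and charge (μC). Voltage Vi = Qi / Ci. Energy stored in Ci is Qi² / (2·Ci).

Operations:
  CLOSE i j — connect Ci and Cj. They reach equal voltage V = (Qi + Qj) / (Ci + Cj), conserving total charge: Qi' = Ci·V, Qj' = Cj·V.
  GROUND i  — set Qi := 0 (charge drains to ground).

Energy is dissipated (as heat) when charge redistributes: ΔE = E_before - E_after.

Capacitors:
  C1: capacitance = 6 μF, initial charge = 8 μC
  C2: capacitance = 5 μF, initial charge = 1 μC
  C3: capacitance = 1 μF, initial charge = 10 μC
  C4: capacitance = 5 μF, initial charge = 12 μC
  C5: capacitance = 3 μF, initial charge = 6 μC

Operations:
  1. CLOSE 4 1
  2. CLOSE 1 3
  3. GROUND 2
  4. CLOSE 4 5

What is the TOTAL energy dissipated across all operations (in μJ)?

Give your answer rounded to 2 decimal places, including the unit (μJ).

Answer: 30.37 μJ

Derivation:
Initial: C1(6μF, Q=8μC, V=1.33V), C2(5μF, Q=1μC, V=0.20V), C3(1μF, Q=10μC, V=10.00V), C4(5μF, Q=12μC, V=2.40V), C5(3μF, Q=6μC, V=2.00V)
Op 1: CLOSE 4-1: Q_total=20.00, C_total=11.00, V=1.82; Q4=9.09, Q1=10.91; dissipated=1.552
Op 2: CLOSE 1-3: Q_total=20.91, C_total=7.00, V=2.99; Q1=17.92, Q3=2.99; dissipated=28.689
Op 3: GROUND 2: Q2=0; energy lost=0.100
Op 4: CLOSE 4-5: Q_total=15.09, C_total=8.00, V=1.89; Q4=9.43, Q5=5.66; dissipated=0.031
Total dissipated: 30.372 μJ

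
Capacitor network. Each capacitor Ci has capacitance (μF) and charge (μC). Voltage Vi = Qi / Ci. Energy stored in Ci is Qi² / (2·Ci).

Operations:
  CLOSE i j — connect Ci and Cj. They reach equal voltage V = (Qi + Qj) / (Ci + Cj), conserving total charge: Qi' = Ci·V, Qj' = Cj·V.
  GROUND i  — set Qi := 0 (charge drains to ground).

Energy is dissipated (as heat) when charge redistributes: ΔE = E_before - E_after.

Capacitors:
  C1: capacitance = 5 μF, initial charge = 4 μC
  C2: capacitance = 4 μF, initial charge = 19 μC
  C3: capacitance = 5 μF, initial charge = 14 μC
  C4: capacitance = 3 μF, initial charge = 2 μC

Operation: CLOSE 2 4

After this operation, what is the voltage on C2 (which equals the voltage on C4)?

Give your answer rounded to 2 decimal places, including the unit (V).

Initial: C1(5μF, Q=4μC, V=0.80V), C2(4μF, Q=19μC, V=4.75V), C3(5μF, Q=14μC, V=2.80V), C4(3μF, Q=2μC, V=0.67V)
Op 1: CLOSE 2-4: Q_total=21.00, C_total=7.00, V=3.00; Q2=12.00, Q4=9.00; dissipated=14.292

Answer: 3.00 V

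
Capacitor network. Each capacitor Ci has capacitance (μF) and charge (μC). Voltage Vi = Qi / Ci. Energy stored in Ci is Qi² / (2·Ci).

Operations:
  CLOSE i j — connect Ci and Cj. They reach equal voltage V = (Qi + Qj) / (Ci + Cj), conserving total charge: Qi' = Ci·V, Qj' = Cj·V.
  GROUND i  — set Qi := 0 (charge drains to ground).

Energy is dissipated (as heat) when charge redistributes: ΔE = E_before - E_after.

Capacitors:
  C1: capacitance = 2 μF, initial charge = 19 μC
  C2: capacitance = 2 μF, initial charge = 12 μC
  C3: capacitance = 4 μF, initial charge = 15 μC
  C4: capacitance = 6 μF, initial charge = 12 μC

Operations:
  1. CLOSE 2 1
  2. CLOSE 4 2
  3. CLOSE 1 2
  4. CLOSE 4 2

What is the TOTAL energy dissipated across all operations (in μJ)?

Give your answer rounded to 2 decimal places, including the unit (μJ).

Initial: C1(2μF, Q=19μC, V=9.50V), C2(2μF, Q=12μC, V=6.00V), C3(4μF, Q=15μC, V=3.75V), C4(6μF, Q=12μC, V=2.00V)
Op 1: CLOSE 2-1: Q_total=31.00, C_total=4.00, V=7.75; Q2=15.50, Q1=15.50; dissipated=6.125
Op 2: CLOSE 4-2: Q_total=27.50, C_total=8.00, V=3.44; Q4=20.62, Q2=6.88; dissipated=24.797
Op 3: CLOSE 1-2: Q_total=22.38, C_total=4.00, V=5.59; Q1=11.19, Q2=11.19; dissipated=9.299
Op 4: CLOSE 4-2: Q_total=31.81, C_total=8.00, V=3.98; Q4=23.86, Q2=7.95; dissipated=3.487
Total dissipated: 43.708 μJ

Answer: 43.71 μJ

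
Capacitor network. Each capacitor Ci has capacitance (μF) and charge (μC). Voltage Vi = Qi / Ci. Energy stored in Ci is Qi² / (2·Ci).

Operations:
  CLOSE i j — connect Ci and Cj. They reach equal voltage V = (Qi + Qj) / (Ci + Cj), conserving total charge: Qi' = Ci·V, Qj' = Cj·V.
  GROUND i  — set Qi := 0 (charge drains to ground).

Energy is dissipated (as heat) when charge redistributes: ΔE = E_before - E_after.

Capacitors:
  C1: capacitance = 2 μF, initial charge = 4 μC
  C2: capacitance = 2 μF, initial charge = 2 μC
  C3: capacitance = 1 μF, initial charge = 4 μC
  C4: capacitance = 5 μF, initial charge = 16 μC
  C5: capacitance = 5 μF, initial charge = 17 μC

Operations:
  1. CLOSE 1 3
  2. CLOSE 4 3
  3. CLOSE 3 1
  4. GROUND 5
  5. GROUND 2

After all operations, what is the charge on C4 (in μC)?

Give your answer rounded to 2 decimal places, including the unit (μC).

Answer: 15.56 μC

Derivation:
Initial: C1(2μF, Q=4μC, V=2.00V), C2(2μF, Q=2μC, V=1.00V), C3(1μF, Q=4μC, V=4.00V), C4(5μF, Q=16μC, V=3.20V), C5(5μF, Q=17μC, V=3.40V)
Op 1: CLOSE 1-3: Q_total=8.00, C_total=3.00, V=2.67; Q1=5.33, Q3=2.67; dissipated=1.333
Op 2: CLOSE 4-3: Q_total=18.67, C_total=6.00, V=3.11; Q4=15.56, Q3=3.11; dissipated=0.119
Op 3: CLOSE 3-1: Q_total=8.44, C_total=3.00, V=2.81; Q3=2.81, Q1=5.63; dissipated=0.066
Op 4: GROUND 5: Q5=0; energy lost=28.900
Op 5: GROUND 2: Q2=0; energy lost=1.000
Final charges: Q1=5.63, Q2=0.00, Q3=2.81, Q4=15.56, Q5=0.00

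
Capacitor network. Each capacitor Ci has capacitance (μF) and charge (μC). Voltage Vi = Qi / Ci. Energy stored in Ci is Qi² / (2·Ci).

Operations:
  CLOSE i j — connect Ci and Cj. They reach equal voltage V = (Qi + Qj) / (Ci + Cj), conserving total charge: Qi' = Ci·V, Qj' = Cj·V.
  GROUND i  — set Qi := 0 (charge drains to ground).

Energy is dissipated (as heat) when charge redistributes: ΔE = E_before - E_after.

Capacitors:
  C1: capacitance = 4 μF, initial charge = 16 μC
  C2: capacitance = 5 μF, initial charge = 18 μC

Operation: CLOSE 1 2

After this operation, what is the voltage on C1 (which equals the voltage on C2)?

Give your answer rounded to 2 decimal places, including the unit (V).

Answer: 3.78 V

Derivation:
Initial: C1(4μF, Q=16μC, V=4.00V), C2(5μF, Q=18μC, V=3.60V)
Op 1: CLOSE 1-2: Q_total=34.00, C_total=9.00, V=3.78; Q1=15.11, Q2=18.89; dissipated=0.178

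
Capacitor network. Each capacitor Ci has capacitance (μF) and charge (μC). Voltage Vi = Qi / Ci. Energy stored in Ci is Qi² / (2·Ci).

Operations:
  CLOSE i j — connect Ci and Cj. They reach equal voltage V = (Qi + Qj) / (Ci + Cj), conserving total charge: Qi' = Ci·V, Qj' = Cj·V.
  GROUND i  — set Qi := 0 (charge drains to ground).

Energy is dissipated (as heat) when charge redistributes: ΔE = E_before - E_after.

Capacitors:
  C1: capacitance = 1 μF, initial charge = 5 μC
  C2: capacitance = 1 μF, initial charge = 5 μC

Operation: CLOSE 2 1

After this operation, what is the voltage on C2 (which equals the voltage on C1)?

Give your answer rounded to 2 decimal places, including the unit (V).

Answer: 5.00 V

Derivation:
Initial: C1(1μF, Q=5μC, V=5.00V), C2(1μF, Q=5μC, V=5.00V)
Op 1: CLOSE 2-1: Q_total=10.00, C_total=2.00, V=5.00; Q2=5.00, Q1=5.00; dissipated=0.000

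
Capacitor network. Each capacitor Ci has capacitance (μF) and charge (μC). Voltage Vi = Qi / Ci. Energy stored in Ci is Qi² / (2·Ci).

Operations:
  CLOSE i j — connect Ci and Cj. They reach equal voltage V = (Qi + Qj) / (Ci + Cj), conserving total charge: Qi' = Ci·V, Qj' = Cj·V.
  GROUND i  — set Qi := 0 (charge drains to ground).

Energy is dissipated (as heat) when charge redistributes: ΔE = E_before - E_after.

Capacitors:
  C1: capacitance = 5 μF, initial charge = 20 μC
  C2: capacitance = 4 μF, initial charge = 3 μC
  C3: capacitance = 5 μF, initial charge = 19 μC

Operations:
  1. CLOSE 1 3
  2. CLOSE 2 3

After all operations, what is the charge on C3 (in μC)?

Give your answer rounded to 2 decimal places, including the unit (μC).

Initial: C1(5μF, Q=20μC, V=4.00V), C2(4μF, Q=3μC, V=0.75V), C3(5μF, Q=19μC, V=3.80V)
Op 1: CLOSE 1-3: Q_total=39.00, C_total=10.00, V=3.90; Q1=19.50, Q3=19.50; dissipated=0.050
Op 2: CLOSE 2-3: Q_total=22.50, C_total=9.00, V=2.50; Q2=10.00, Q3=12.50; dissipated=11.025
Final charges: Q1=19.50, Q2=10.00, Q3=12.50

Answer: 12.50 μC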